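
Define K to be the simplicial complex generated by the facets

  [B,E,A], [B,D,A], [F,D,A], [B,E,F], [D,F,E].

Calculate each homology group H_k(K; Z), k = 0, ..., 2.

H_0 = Z,  H_1 = Z,  H_2 = 0.

Order the vertices as A < B < D < E < F. Listing each simplex with vertices in this order, K has dimension 2 with simplices:

  0-simplices (5): A, B, D, E, F
  1-simplices (10): AB, AD, AE, AF, BD, BE, BF, DE, DF, EF
  2-simplices (5): ABD, ABE, ADF, BEF, DEF

Hence C_0 ≅ Z^5, C_1 ≅ Z^10, C_2 ≅ Z^5.

The boundary map ∂_1: C_1 → C_0 maps an edge to its endpoints' difference, ∂[p,q] = q − p.
The 5×10 boundary matrix has rank 4 and Smith normal form diag(1,1,1,1).

The boundary map ∂_2: C_2 → C_1 acts by ∂[p,q,r] = [q,r] − [p,r] + [p,q]. For instance
  ∂BEF = EF − BF + BE,
  ∂ABD = BD − AD + AB.
The 10×5 boundary matrix has rank 5 and Smith normal form diag(1,1,1,1,1).

Reading off H_k = ker ∂_k / im ∂_{k+1}:

  H_0: rank C_0 − rank ∂_1 = 5 − 4 = 1, and the invariant factors of ∂_1 are all 1, so H_0 ≅ Z.
  H_1: rank ker ∂_1 − rank ∂_2 = (10 − 4) − 5 = 1, and the invariant factors of ∂_2 are all 1, so H_1 ≅ Z.
  H_2: rank ker ∂_2 − rank ∂_3 = (5 − 5) − 0 = 0, and there is no ∂_3, so H_2 ≅ 0.

As a check, the Euler characteristic is 5 − 10 + 5 = 0, which agrees with 1 − 1 + 0 = 0.
(K is a triangulation of the Möbius band.)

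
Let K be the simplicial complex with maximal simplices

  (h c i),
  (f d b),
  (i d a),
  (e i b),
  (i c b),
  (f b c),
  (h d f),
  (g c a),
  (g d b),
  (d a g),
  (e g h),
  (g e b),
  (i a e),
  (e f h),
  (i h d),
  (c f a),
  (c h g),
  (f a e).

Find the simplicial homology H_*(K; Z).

H_0 ≅ Z,  H_1 ≅ Z^2,  H_2 ≅ Z.

Order the vertices as a < b < c < d < e < f < g < h < i. Listing each simplex with vertices in this order, K has dimension 2 with simplices:

  0-simplices (9): a, b, c, d, e, f, g, h, i
  1-simplices (27): ac, ad, ae, af, ag, ai, bc, bd, be, bf, bg, bi, cf, cg, ch, ci, df, dg, dh, di, ef, eg, eh, ei, fh, gh, hi
  2-simplices (18): acf, acg, adg, adi, aef, aei, bcf, bci, bdf, bdg, beg, bei, cgh, chi, dfh, dhi, efh, egh

so the chain groups are C_0 ≅ Z^9, C_1 ≅ Z^27, C_2 ≅ Z^18.

The boundary map ∂_1: C_1 → C_0 is given by ∂[p,q] = [q] − [p].
This gives a 9×27 integer matrix of rank 8; reducing to Smith normal form yields diagonal entries (1,1,1,1,1,1,1,1).

Boundary ∂_2: C_2 → C_1 sends each 2-simplex [p,q,r] to [q,r] − [p,r] + [p,q]. For instance
  ∂bdg = dg − bg + bd,
  ∂dfh = fh − dh + df.
As a 27×18 matrix over Z this has rank 17, with invariant factors (1,1,1,1,1,1,1,1,1,1,1,1,1,1,1,1,1).

Now H_k = ker ∂_k / im ∂_{k+1}, so:

  H_0: rank C_0 − rank ∂_1 = 9 − 8 = 1, and the invariant factors of ∂_1 are all 1, so H_0 = Z.
  H_1: rank ker ∂_1 − rank ∂_2 = (27 − 8) − 17 = 2, and the invariant factors of ∂_2 are all 1, so H_1 = Z^2.
  H_2: rank ker ∂_2 − rank ∂_3 = (18 − 17) − 0 = 1, and there is no ∂_3, so H_2 = Z.

As a check, the Euler characteristic is 9 − 27 + 18 = 0, which agrees with 1 − 2 + 1 = 0.
(K is a triangulation of the torus T^2.)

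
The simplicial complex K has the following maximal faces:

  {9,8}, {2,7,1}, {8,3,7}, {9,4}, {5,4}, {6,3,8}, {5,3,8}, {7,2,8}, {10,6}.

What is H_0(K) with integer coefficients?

Take the total order 1 < 2 < 3 < 4 < 5 < 6 < 7 < 8 < 9 < 10 on the vertex set. Then K (dimension 2) consists of the simplices:

  0-simplices (10): [1], [2], [3], [4], [5], [6], [7], [8], [9], [10]
  1-simplices (15): [1,2], [1,7], [2,7], [2,8], [3,5], [3,6], [3,7], [3,8], [4,5], [4,9], [5,8], [6,8], [6,10], [7,8], [8,9]
  2-simplices (5): [1,2,7], [2,7,8], [3,5,8], [3,6,8], [3,7,8]

Hence C_0 ≅ Z^10, C_1 ≅ Z^15, C_2 ≅ Z^5.

Boundary ∂_1: C_1 → C_0 is given by ∂[p,q] = [q] − [p]. For instance
  ∂[6,8] = [8] − [6].
As a 10×15 matrix over Z this has rank 9, with invariant factors (1,1,1,1,1,1,1,1,1).

The boundary map ∂_2: C_2 → C_1 acts by ∂[p,q,r] = [q,r] − [p,r] + [p,q]. For instance
  ∂[1,2,7] = [2,7] − [1,7] + [1,2],
  ∂[3,5,8] = [5,8] − [3,8] + [3,5].
The resulting 15×5 matrix has rank 5, and its Smith normal form has invariant factors (1,1,1,1,1).

Reading off H_k = ker ∂_k / im ∂_{k+1}:

  H_0: rank C_0 − rank ∂_1 = 10 − 9 = 1, and the invariant factors of ∂_1 are all 1, so H_0 ≅ Z.

H_0 = Z.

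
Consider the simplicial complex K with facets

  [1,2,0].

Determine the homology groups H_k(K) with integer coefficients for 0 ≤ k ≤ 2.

Fix the vertex order 0 < 1 < 2 and write every simplex with vertices in increasing order. Then dim K = 2 and the simplices of K are:

  0-simplices (3): [0], [1], [2]
  1-simplices (3): [0,1], [0,2], [1,2]
  2-simplices (1): [0,1,2]

so the chain groups are C_0 ≅ Z^3, C_1 ≅ Z^3, C_2 ≅ Z^1.

The boundary map ∂_1: C_1 → C_0 is given by ∂[p,q] = [q] − [p].
As a 3×3 matrix over Z this has rank 2, with invariant factors (1,1).

∂_2: C_2 → C_1 sends each 2-simplex [p,q,r] to [q,r] − [p,r] + [p,q]. For instance
  ∂[0,1,2] = [1,2] − [0,2] + [0,1].
This gives a 3×1 integer matrix of rank 1; reducing to Smith normal form yields diagonal entries (1).

Now H_k = ker ∂_k / im ∂_{k+1}, so:

  H_0: rank C_0 − rank ∂_1 = 3 − 2 = 1, and the invariant factors of ∂_1 are all 1, so H_0 ≅ Z.
  H_1: rank ker ∂_1 − rank ∂_2 = (3 − 2) − 1 = 0, and the invariant factors of ∂_2 are all 1, so H_1 ≅ 0.
  H_2: rank ker ∂_2 − rank ∂_3 = (1 − 1) − 0 = 0, and there is no ∂_3, so H_2 ≅ 0.

H_0 = Z,  H_1 = 0,  H_2 = 0.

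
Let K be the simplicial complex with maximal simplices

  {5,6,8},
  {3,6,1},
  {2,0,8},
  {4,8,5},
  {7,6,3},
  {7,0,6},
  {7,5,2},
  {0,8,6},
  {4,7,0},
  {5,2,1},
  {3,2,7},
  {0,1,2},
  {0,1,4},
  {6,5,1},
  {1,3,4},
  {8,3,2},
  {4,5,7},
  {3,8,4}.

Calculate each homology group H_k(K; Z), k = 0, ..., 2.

H_0 = Z,  H_1 = Z^2,  H_2 = Z.

Fix the vertex order 0 < 1 < 2 < 3 < 4 < 5 < 6 < 7 < 8 and write every simplex with vertices in increasing order. Then dim K = 2 and the simplices of K are:

  0-simplices (9): [0], [1], [2], [3], [4], [5], [6], [7], [8]
  1-simplices (27): (27 of them)
  2-simplices (18): [0,1,2], [0,1,4], [0,2,8], [0,4,7], [0,6,7], [0,6,8], [1,2,5], [1,3,4], [1,3,6], [1,5,6], [2,3,7], [2,3,8], [2,5,7], [3,4,8], [3,6,7], [4,5,7], [4,5,8], [5,6,8]

Hence C_0 ≅ Z^9, C_1 ≅ Z^27, C_2 ≅ Z^18.

The boundary map ∂_1: C_1 → C_0 maps an edge to its endpoints' difference, ∂[p,q] = q − p. For instance
  ∂[0,7] = [7] − [0].
This gives a 9×27 integer matrix of rank 8; reducing to Smith normal form yields diagonal entries (1,1,1,1,1,1,1,1).

Boundary ∂_2: C_2 → C_1 maps a triangle to the signed sum of its edges. For instance
  ∂[1,3,6] = [3,6] − [1,6] + [1,3],
  ∂[3,6,7] = [6,7] − [3,7] + [3,6].
As a 27×18 matrix over Z this has rank 17, with invariant factors (1,1,1,1,1,1,1,1,1,1,1,1,1,1,1,1,1).

From H_k ≅ ker(∂_k) / im(∂_{k+1}) we obtain:

  H_0: rank C_0 − rank ∂_1 = 9 − 8 = 1, and the invariant factors of ∂_1 are all 1, so H_0 ≅ Z.
  H_1: rank ker ∂_1 − rank ∂_2 = (27 − 8) − 17 = 2, and the invariant factors of ∂_2 are all 1, so H_1 ≅ Z^2.
  H_2: rank ker ∂_2 − rank ∂_3 = (18 − 17) − 0 = 1, and there is no ∂_3, so H_2 ≅ Z.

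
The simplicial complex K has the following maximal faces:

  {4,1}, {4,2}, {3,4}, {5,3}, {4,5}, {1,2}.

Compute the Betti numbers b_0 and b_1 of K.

We work with the vertex ordering 1 < 2 < 3 < 4 < 5. The simplices of K, each written with vertices in increasing order, are:

  0-simplices (5): [1], [2], [3], [4], [5]
  1-simplices (6): [1,2], [1,4], [2,4], [3,4], [3,5], [4,5]

Hence C_0 ≅ Z^5, C_1 ≅ Z^6.

The boundary map ∂_1: C_1 → C_0 sends each edge [p,q] (with p < q) to q − p. For instance
  ∂[3,5] = [5] − [3].
This gives a 5×6 integer matrix of rank 4; reducing to Smith normal form yields diagonal entries (1,1,1,1).

Computing H_k = (kernel of ∂_k) / (image of ∂_{k+1}):

  H_0: rank C_0 − rank ∂_1 = 5 − 4 = 1, and the invariant factors of ∂_1 are all 1, so H_0 ≅ Z.
  H_1: rank ker ∂_1 − rank ∂_2 = (6 − 4) − 0 = 2, and there is no ∂_2, so H_1 ≅ Z^2.

(K is a triangulation of a wedge of 2 circles.)

Hence the Betti numbers are b_0 = 1, b_1 = 2.

b_0 = 1, b_1 = 2.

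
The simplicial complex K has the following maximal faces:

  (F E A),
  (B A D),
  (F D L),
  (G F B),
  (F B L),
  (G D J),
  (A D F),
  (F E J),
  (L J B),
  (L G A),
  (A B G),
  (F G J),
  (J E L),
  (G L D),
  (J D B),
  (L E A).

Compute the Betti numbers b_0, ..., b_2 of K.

b_0 = 1, b_1 = 2, b_2 = 1.

We work with the vertex ordering A < B < D < E < F < G < J < L. The simplices of K, each written with vertices in increasing order, are:

  0-simplices (8): A, B, D, E, F, G, J, L
  1-simplices (24): AB, AD, AE, AF, AG, AL, BD, BF, BG, BJ, BL, DF, DG, DJ, DL, EF, EJ, EL, FG, FJ, FL, GJ, GL, JL
  2-simplices (16): ABD, ABG, ADF, AEF, AEL, AGL, BDJ, BFG, BFL, BJL, DFL, DGJ, DGL, EFJ, EJL, FGJ

so the chain groups are C_0 ≅ Z^8, C_1 ≅ Z^24, C_2 ≅ Z^16.

The boundary map ∂_1: C_1 → C_0 is given by ∂[p,q] = [q] − [p]. For instance
  ∂BJ = J − B.
As a 8×24 matrix over Z this has rank 7, with invariant factors (1,1,1,1,1,1,1).

The boundary map ∂_2: C_2 → C_1 acts by ∂[p,q,r] = [q,r] − [p,r] + [p,q]. For instance
  ∂AGL = GL − AL + AG,
  ∂ABD = BD − AD + AB.
The resulting 24×16 matrix has rank 15, and its Smith normal form has invariant factors (1,1,1,1,1,1,1,1,1,1,1,1,1,1,1).

Computing H_k = (kernel of ∂_k) / (image of ∂_{k+1}):

  H_0: rank C_0 − rank ∂_1 = 8 − 7 = 1, and the invariant factors of ∂_1 are all 1, so H_0 ≅ Z.
  H_1: rank ker ∂_1 − rank ∂_2 = (24 − 7) − 15 = 2, and the invariant factors of ∂_2 are all 1, so H_1 ≅ Z^2.
  H_2: rank ker ∂_2 − rank ∂_3 = (16 − 15) − 0 = 1, and there is no ∂_3, so H_2 ≅ Z.

Hence the Betti numbers are b_0 = 1, b_1 = 2, b_2 = 1.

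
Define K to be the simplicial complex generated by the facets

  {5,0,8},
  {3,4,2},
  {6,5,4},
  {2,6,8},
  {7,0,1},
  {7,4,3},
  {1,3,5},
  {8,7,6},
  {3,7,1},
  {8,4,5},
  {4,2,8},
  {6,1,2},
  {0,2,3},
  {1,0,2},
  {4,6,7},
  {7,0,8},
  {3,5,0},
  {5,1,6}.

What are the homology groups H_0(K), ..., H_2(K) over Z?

H_0 = Z,  H_1 = Z ⊕ Z/2,  H_2 = 0.

Fix the vertex order 0 < 1 < 2 < 3 < 4 < 5 < 6 < 7 < 8 and write every simplex with vertices in increasing order. Then dim K = 2 and the simplices of K are:

  0-simplices (9): [0], [1], [2], [3], [4], [5], [6], [7], [8]
  1-simplices (27): (27 of them)
  2-simplices (18): [0,1,2], [0,1,7], [0,2,3], [0,3,5], [0,5,8], [0,7,8], [1,2,6], [1,3,5], [1,3,7], [1,5,6], [2,3,4], [2,4,8], [2,6,8], [3,4,7], [4,5,6], [4,5,8], [4,6,7], [6,7,8]

Hence C_0 ≅ Z^9, C_1 ≅ Z^27, C_2 ≅ Z^18.

Boundary ∂_1: C_1 → C_0 is given by ∂[p,q] = [q] − [p].
This gives a 9×27 integer matrix of rank 8; reducing to Smith normal form yields diagonal entries (1,1,1,1,1,1,1,1).

Boundary ∂_2: C_2 → C_1 sends each 2-simplex [p,q,r] to [q,r] − [p,r] + [p,q]. For instance
  ∂[0,1,2] = [1,2] − [0,2] + [0,1],
  ∂[1,3,5] = [3,5] − [1,5] + [1,3].
As a 27×18 matrix over Z this has rank 18, with invariant factors (1,1,1,1,1,1,1,1,1,1,1,1,1,1,1,1,1,2).

Now H_k = ker ∂_k / im ∂_{k+1}, so:

  H_0: rank C_0 − rank ∂_1 = 9 − 8 = 1, and the invariant factors of ∂_1 are all 1, so H_0 ≅ Z.
  H_1: rank ker ∂_1 − rank ∂_2 = (27 − 8) − 18 = 1, and ∂_2 has invariant factor 2 > 1, so H_1 ≅ Z ⊕ Z/2.
  H_2: rank ker ∂_2 − rank ∂_3 = (18 − 18) − 0 = 0, and there is no ∂_3, so H_2 ≅ 0.

(K is a triangulation of the Klein bottle.)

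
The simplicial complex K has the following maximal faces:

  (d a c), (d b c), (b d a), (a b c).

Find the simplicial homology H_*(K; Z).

K has 4 vertices, 6 edges, 4 triangles.
rank ∂_0 = 0, rank ∂_1 = 3 ⇒ b_0 = 4 − 0 − 3 = 1; all invariant factors of ∂_1 are 1 so no torsion. So H_0 = Z.
rank ∂_1 = 3, rank ∂_2 = 3 ⇒ b_1 = 6 − 3 − 3 = 0; all invariant factors of ∂_2 are 1 so no torsion. So H_1 = 0.
rank ∂_2 = 3, rank ∂_3 = 0 ⇒ b_2 = 4 − 3 − 0 = 1. So H_2 = Z.

H_0 = Z,  H_1 = 0,  H_2 = Z.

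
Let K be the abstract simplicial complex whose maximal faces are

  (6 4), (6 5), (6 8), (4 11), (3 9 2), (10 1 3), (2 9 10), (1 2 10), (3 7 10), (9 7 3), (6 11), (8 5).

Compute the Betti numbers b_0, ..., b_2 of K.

b_0 = 2, b_1 = 3, b_2 = 0.

Fix the vertex order 1 < 2 < 3 < 4 < 5 < 6 < 7 < 8 < 9 < 10 < 11 and write every simplex with vertices in increasing order. Then dim K = 2 and the simplices of K are:

  0-simplices (11): [1], [2], [3], [4], [5], [6], [7], [8], [9], [10], [11]
  1-simplices (18): [1,2], [1,3], [1,10], [2,3], [2,9], [2,10], [3,7], [3,9], [3,10], [4,6], [4,11], [5,6], [5,8], [6,8], [6,11], [7,9], [7,10], [9,10]
  2-simplices (6): [1,2,10], [1,3,10], [2,3,9], [2,9,10], [3,7,9], [3,7,10]

giving chain groups C_0 ≅ Z^11, C_1 ≅ Z^18, C_2 ≅ Z^6.

The boundary map ∂_1: C_1 → C_0 sends each edge [p,q] (with p < q) to q − p. For instance
  ∂[1,2] = [2] − [1].
The 11×18 boundary matrix has rank 9 and Smith normal form diag(1,1,1,1,1,1,1,1,1).

Boundary ∂_2: C_2 → C_1 acts by ∂[p,q,r] = [q,r] − [p,r] + [p,q]. For instance
  ∂[1,3,10] = [3,10] − [1,10] + [1,3],
  ∂[1,2,10] = [2,10] − [1,10] + [1,2].
The 18×6 boundary matrix has rank 6 and Smith normal form diag(1,1,1,1,1,1).

Now H_k = ker ∂_k / im ∂_{k+1}, so:

  H_0: rank C_0 − rank ∂_1 = 11 − 9 = 2, and the invariant factors of ∂_1 are all 1, so H_0 ≅ Z^2.
  H_1: rank ker ∂_1 − rank ∂_2 = (18 − 9) − 6 = 3, and the invariant factors of ∂_2 are all 1, so H_1 ≅ Z^3.
  H_2: rank ker ∂_2 − rank ∂_3 = (6 − 6) − 0 = 0, and there is no ∂_3, so H_2 ≅ 0.

Hence the Betti numbers are b_0 = 2, b_1 = 3, b_2 = 0.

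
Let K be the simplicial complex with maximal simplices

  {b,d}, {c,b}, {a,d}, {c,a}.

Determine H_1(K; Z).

K has 4 vertices, 4 edges.
rank ∂_1 = 3, rank ∂_2 = 0 ⇒ b_1 = 4 − 3 − 0 = 1. So H_1 = Z.

H_1 ≅ Z.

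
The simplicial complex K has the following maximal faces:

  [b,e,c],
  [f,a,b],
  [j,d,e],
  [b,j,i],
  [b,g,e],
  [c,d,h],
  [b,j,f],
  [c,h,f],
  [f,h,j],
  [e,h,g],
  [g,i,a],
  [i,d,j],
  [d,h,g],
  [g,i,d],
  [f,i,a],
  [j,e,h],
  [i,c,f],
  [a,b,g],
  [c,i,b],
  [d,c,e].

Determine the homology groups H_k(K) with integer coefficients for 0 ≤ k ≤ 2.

Order the vertices as a < b < c < d < e < f < g < h < i < j. Listing each simplex with vertices in this order, K has dimension 2 with simplices:

  0-simplices (10): a, b, c, d, e, f, g, h, i, j
  1-simplices (30): ab, af, ag, ai, bc, be, bf, bg, bi, bj, cd, ce, cf, ch, ci, de, dg, dh, di, dj, eg, eh, ej, fh, fi, fj, gh, gi, hj, ij
  2-simplices (20): abf, abg, afi, agi, bce, bci, beg, bfj, bij, cde, cdh, cfh, cfi, dej, dgh, dgi, dij, egh, ehj, fhj

giving chain groups C_0 ≅ Z^10, C_1 ≅ Z^30, C_2 ≅ Z^20.

The boundary map ∂_1: C_1 → C_0 is given by ∂[p,q] = [q] − [p]. For instance
  ∂be = e − b.
The resulting 10×30 matrix has rank 9, and its Smith normal form has invariant factors (1,1,1,1,1,1,1,1,1).

∂_2: C_2 → C_1 sends each 2-simplex [p,q,r] to [q,r] − [p,r] + [p,q]. For instance
  ∂bij = ij − bj + bi,
  ∂cde = de − ce + cd.
The 30×20 boundary matrix has rank 20 and Smith normal form diag(1,1,1,1,1,1,1,1,1,1,1,1,1,1,1,1,1,1,1,2).

From H_k ≅ ker(∂_k) / im(∂_{k+1}) we obtain:

  H_0: rank C_0 − rank ∂_1 = 10 − 9 = 1, and the invariant factors of ∂_1 are all 1, so H_0 ≅ Z.
  H_1: rank ker ∂_1 − rank ∂_2 = (30 − 9) − 20 = 1, and ∂_2 has invariant factor 2 > 1, so H_1 ≅ Z ⊕ Z/2Z.
  H_2: rank ker ∂_2 − rank ∂_3 = (20 − 20) − 0 = 0, and there is no ∂_3, so H_2 ≅ 0.

(K is a triangulation of the Klein bottle.)

H_0 = Z,  H_1 = Z ⊕ Z/2Z,  H_2 = 0.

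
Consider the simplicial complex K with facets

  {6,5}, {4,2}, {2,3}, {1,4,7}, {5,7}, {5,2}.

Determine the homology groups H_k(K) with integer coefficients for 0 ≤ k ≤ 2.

H_0 = Z,  H_1 = Z,  H_2 = 0.

Take the total order 1 < 2 < 3 < 4 < 5 < 6 < 7 on the vertex set. Then K (dimension 2) consists of the simplices:

  0-simplices (7): [1], [2], [3], [4], [5], [6], [7]
  1-simplices (8): [1,4], [1,7], [2,3], [2,4], [2,5], [4,7], [5,6], [5,7]
  2-simplices (1): [1,4,7]

so the chain groups are C_0 ≅ Z^7, C_1 ≅ Z^8, C_2 ≅ Z^1.

∂_1: C_1 → C_0 sends each edge [p,q] (with p < q) to q − p.
The resulting 7×8 matrix has rank 6, and its Smith normal form has invariant factors (1,1,1,1,1,1).

The boundary map ∂_2: C_2 → C_1 maps a triangle to the signed sum of its edges. For instance
  ∂[1,4,7] = [4,7] − [1,7] + [1,4].
As a 8×1 matrix over Z this has rank 1, with invariant factors (1).

From H_k ≅ ker(∂_k) / im(∂_{k+1}) we obtain:

  H_0: rank C_0 − rank ∂_1 = 7 − 6 = 1, and the invariant factors of ∂_1 are all 1, so H_0 = Z.
  H_1: rank ker ∂_1 − rank ∂_2 = (8 − 6) − 1 = 1, and the invariant factors of ∂_2 are all 1, so H_1 = Z.
  H_2: rank ker ∂_2 − rank ∂_3 = (1 − 1) − 0 = 0, and there is no ∂_3, so H_2 = 0.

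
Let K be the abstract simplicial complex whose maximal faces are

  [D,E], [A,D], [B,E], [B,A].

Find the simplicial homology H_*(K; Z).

H_0 ≅ Z,  H_1 ≅ Z.

Order the vertices as A < B < D < E. Listing each simplex with vertices in this order, K has dimension 1 with simplices:

  0-simplices (4): A, B, D, E
  1-simplices (4): AB, AD, BE, DE

so the chain groups are C_0 ≅ Z^4, C_1 ≅ Z^4.

The boundary map ∂_1: C_1 → C_0 is given by ∂[p,q] = [q] − [p]. For instance
  ∂AB = B − A.
This gives a 4×4 integer matrix of rank 3; reducing to Smith normal form yields diagonal entries (1,1,1).

Reading off H_k = ker ∂_k / im ∂_{k+1}:

  H_0: rank C_0 − rank ∂_1 = 4 − 3 = 1, and the invariant factors of ∂_1 are all 1, so H_0 = Z.
  H_1: rank ker ∂_1 − rank ∂_2 = (4 − 3) − 0 = 1, and there is no ∂_2, so H_1 = Z.

(K is a triangulation of the circle S^1.)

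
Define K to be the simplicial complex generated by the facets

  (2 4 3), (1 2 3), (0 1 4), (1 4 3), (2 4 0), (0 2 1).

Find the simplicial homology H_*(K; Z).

We work with the vertex ordering 0 < 1 < 2 < 3 < 4. The simplices of K, each written with vertices in increasing order, are:

  0-simplices (5): [0], [1], [2], [3], [4]
  1-simplices (9): [0,1], [0,2], [0,4], [1,2], [1,3], [1,4], [2,3], [2,4], [3,4]
  2-simplices (6): [0,1,2], [0,1,4], [0,2,4], [1,2,3], [1,3,4], [2,3,4]

Hence C_0 ≅ Z^5, C_1 ≅ Z^9, C_2 ≅ Z^6.

The boundary map ∂_1: C_1 → C_0 is given by ∂[p,q] = [q] − [p]. For instance
  ∂[0,2] = [2] − [0].
This gives a 5×9 integer matrix of rank 4; reducing to Smith normal form yields diagonal entries (1,1,1,1).

The boundary map ∂_2: C_2 → C_1 sends each 2-simplex [p,q,r] to [q,r] − [p,r] + [p,q]. For instance
  ∂[0,2,4] = [2,4] − [0,4] + [0,2],
  ∂[1,2,3] = [2,3] − [1,3] + [1,2].
As a 9×6 matrix over Z this has rank 5, with invariant factors (1,1,1,1,1).

Computing H_k = (kernel of ∂_k) / (image of ∂_{k+1}):

  H_0: rank C_0 − rank ∂_1 = 5 − 4 = 1, and the invariant factors of ∂_1 are all 1, so H_0 ≅ Z.
  H_1: rank ker ∂_1 − rank ∂_2 = (9 − 4) − 5 = 0, and the invariant factors of ∂_2 are all 1, so H_1 ≅ 0.
  H_2: rank ker ∂_2 − rank ∂_3 = (6 − 5) − 0 = 1, and there is no ∂_3, so H_2 ≅ Z.

H_0 ≅ Z,  H_1 = 0,  H_2 ≅ Z.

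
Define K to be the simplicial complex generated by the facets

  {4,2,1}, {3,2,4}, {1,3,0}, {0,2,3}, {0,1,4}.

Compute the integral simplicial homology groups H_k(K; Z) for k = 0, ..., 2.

H_0 = Z,  H_1 = Z,  H_2 = 0.

Order the vertices as 0 < 1 < 2 < 3 < 4. Listing each simplex with vertices in this order, K has dimension 2 with simplices:

  0-simplices (5): [0], [1], [2], [3], [4]
  1-simplices (10): [0,1], [0,2], [0,3], [0,4], [1,2], [1,3], [1,4], [2,3], [2,4], [3,4]
  2-simplices (5): [0,1,3], [0,1,4], [0,2,3], [1,2,4], [2,3,4]

so the chain groups are C_0 ≅ Z^5, C_1 ≅ Z^10, C_2 ≅ Z^5.

The boundary map ∂_1: C_1 → C_0 is given by ∂[p,q] = [q] − [p].
This gives a 5×10 integer matrix of rank 4; reducing to Smith normal form yields diagonal entries (1,1,1,1).

Boundary ∂_2: C_2 → C_1 sends each 2-simplex [p,q,r] to [q,r] − [p,r] + [p,q]. For instance
  ∂[0,1,3] = [1,3] − [0,3] + [0,1],
  ∂[0,2,3] = [2,3] − [0,3] + [0,2].
The 10×5 boundary matrix has rank 5 and Smith normal form diag(1,1,1,1,1).

Reading off H_k = ker ∂_k / im ∂_{k+1}:

  H_0: rank C_0 − rank ∂_1 = 5 − 4 = 1, and the invariant factors of ∂_1 are all 1, so H_0 ≅ Z.
  H_1: rank ker ∂_1 − rank ∂_2 = (10 − 4) − 5 = 1, and the invariant factors of ∂_2 are all 1, so H_1 ≅ Z.
  H_2: rank ker ∂_2 − rank ∂_3 = (5 − 5) − 0 = 0, and there is no ∂_3, so H_2 ≅ 0.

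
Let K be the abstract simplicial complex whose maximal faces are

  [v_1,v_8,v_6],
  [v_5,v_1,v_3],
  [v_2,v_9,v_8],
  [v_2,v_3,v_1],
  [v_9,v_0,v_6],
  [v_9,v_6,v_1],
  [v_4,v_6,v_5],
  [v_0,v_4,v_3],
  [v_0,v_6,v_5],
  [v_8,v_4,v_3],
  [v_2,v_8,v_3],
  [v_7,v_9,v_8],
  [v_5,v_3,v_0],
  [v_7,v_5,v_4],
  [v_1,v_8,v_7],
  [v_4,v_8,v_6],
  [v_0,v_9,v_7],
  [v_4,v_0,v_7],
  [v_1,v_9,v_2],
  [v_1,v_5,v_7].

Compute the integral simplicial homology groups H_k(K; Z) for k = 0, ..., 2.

Fix the vertex order v_0 < v_1 < v_2 < v_3 < v_4 < v_5 < v_6 < v_7 < v_8 < v_9 and write every simplex with vertices in increasing order. Then dim K = 2 and the simplices of K are:

  0-simplices (10): [v_0], [v_1], [v_2], [v_3], [v_4], [v_5], [v_6], [v_7], [v_8], [v_9]
  1-simplices (30): (30 of them)
  2-simplices (20): (20 of them)

giving chain groups C_0 ≅ Z^10, C_1 ≅ Z^30, C_2 ≅ Z^20.

∂_1: C_1 → C_0 sends each edge [p,q] (with p < q) to q − p. For instance
  ∂[v_7,v_8] = [v_8] − [v_7].
As a 10×30 matrix over Z this has rank 9, with invariant factors (1,1,1,1,1,1,1,1,1).

∂_2: C_2 → C_1 acts by ∂[p,q,r] = [q,r] − [p,r] + [p,q]. For instance
  ∂[v_2,v_8,v_9] = [v_8,v_9] − [v_2,v_9] + [v_2,v_8],
  ∂[v_4,v_6,v_8] = [v_6,v_8] − [v_4,v_8] + [v_4,v_6].
This gives a 30×20 integer matrix of rank 20; reducing to Smith normal form yields diagonal entries (1,1,1,1,1,1,1,1,1,1,1,1,1,1,1,1,1,1,1,2).

Reading off H_k = ker ∂_k / im ∂_{k+1}:

  H_0: rank C_0 − rank ∂_1 = 10 − 9 = 1, and the invariant factors of ∂_1 are all 1, so H_0 ≅ Z.
  H_1: rank ker ∂_1 − rank ∂_2 = (30 − 9) − 20 = 1, and ∂_2 has invariant factor 2 > 1, so H_1 ≅ Z ⊕ Z/2.
  H_2: rank ker ∂_2 − rank ∂_3 = (20 − 20) − 0 = 0, and there is no ∂_3, so H_2 ≅ 0.

H_0 ≅ Z,  H_1 ≅ Z ⊕ Z/2,  H_2 = 0.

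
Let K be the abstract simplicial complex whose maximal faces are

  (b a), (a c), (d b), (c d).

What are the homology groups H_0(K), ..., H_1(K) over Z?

H_0 = Z,  H_1 = Z.

Order the vertices as a < b < c < d. Listing each simplex with vertices in this order, K has dimension 1 with simplices:

  0-simplices (4): a, b, c, d
  1-simplices (4): ab, ac, bd, cd

Hence C_0 ≅ Z^4, C_1 ≅ Z^4.

Boundary ∂_1: C_1 → C_0 is given by ∂[p,q] = [q] − [p]. For instance
  ∂ac = c − a.
The resulting 4×4 matrix has rank 3, and its Smith normal form has invariant factors (1,1,1).

Computing H_k = (kernel of ∂_k) / (image of ∂_{k+1}):

  H_0: rank C_0 − rank ∂_1 = 4 − 3 = 1, and the invariant factors of ∂_1 are all 1, so H_0 ≅ Z.
  H_1: rank ker ∂_1 − rank ∂_2 = (4 − 3) − 0 = 1, and there is no ∂_2, so H_1 ≅ Z.

As a check, the Euler characteristic is 4 − 4 = 0, which agrees with 1 − 1 = 0.
(K is a triangulation of the circle S^1.)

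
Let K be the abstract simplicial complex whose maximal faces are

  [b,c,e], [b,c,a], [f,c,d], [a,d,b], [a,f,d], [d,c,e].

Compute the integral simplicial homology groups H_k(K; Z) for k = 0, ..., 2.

Take the total order a < b < c < d < e < f on the vertex set. Then K (dimension 2) consists of the simplices:

  0-simplices (6): a, b, c, d, e, f
  1-simplices (12): ab, ac, ad, af, bc, bd, be, cd, ce, cf, de, df
  2-simplices (6): abc, abd, adf, bce, cde, cdf

so the chain groups are C_0 ≅ Z^6, C_1 ≅ Z^12, C_2 ≅ Z^6.

∂_1: C_1 → C_0 sends each edge [p,q] (with p < q) to q − p.
The resulting 6×12 matrix has rank 5, and its Smith normal form has invariant factors (1,1,1,1,1).

The boundary map ∂_2: C_2 → C_1 sends each 2-simplex [p,q,r] to [q,r] − [p,r] + [p,q]. For instance
  ∂bce = ce − be + bc,
  ∂cdf = df − cf + cd.
The 12×6 boundary matrix has rank 6 and Smith normal form diag(1,1,1,1,1,1).

Reading off H_k = ker ∂_k / im ∂_{k+1}:

  H_0: rank C_0 − rank ∂_1 = 6 − 5 = 1, and the invariant factors of ∂_1 are all 1, so H_0 = Z.
  H_1: rank ker ∂_1 − rank ∂_2 = (12 − 5) − 6 = 1, and the invariant factors of ∂_2 are all 1, so H_1 = Z.
  H_2: rank ker ∂_2 − rank ∂_3 = (6 − 6) − 0 = 0, and there is no ∂_3, so H_2 = 0.

(K is a triangulation of the cylinder S^1 x I.)

H_0 ≅ Z,  H_1 ≅ Z,  H_2 = 0.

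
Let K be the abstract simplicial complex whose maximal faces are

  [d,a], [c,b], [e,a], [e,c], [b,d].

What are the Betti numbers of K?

b_0 = 1, b_1 = 1.

Fix the vertex order a < b < c < d < e and write every simplex with vertices in increasing order. Then dim K = 1 and the simplices of K are:

  0-simplices (5): a, b, c, d, e
  1-simplices (5): ad, ae, bc, bd, ce

Hence C_0 ≅ Z^5, C_1 ≅ Z^5.

∂_1: C_1 → C_0 sends each edge [p,q] (with p < q) to q − p.
The resulting 5×5 matrix has rank 4, and its Smith normal form has invariant factors (1,1,1,1).

Reading off H_k = ker ∂_k / im ∂_{k+1}:

  H_0: rank C_0 − rank ∂_1 = 5 − 4 = 1, and the invariant factors of ∂_1 are all 1, so H_0 ≅ Z.
  H_1: rank ker ∂_1 − rank ∂_2 = (5 − 4) − 0 = 1, and there is no ∂_2, so H_1 ≅ Z.

As a check, the Euler characteristic is 5 − 5 = 0, which agrees with 1 − 1 = 0.

Hence the Betti numbers are b_0 = 1, b_1 = 1.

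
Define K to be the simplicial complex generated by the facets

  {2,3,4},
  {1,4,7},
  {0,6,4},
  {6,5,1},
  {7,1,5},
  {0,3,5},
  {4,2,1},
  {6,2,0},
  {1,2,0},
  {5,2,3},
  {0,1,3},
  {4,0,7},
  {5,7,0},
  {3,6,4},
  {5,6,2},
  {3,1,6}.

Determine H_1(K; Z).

We work with the vertex ordering 0 < 1 < 2 < 3 < 4 < 5 < 6 < 7. The simplices of K, each written with vertices in increasing order, are:

  0-simplices (8): [0], [1], [2], [3], [4], [5], [6], [7]
  1-simplices (24): (24 of them)
  2-simplices (16): [0,1,2], [0,1,3], [0,2,6], [0,3,5], [0,4,6], [0,4,7], [0,5,7], [1,2,4], [1,3,6], [1,4,7], [1,5,6], [1,5,7], [2,3,4], [2,3,5], [2,5,6], [3,4,6]

giving chain groups C_0 ≅ Z^8, C_1 ≅ Z^24, C_2 ≅ Z^16.

Boundary ∂_1: C_1 → C_0 sends each edge [p,q] (with p < q) to q − p. For instance
  ∂[1,2] = [2] − [1].
This gives a 8×24 integer matrix of rank 7; reducing to Smith normal form yields diagonal entries (1,1,1,1,1,1,1).

Boundary ∂_2: C_2 → C_1 sends each 2-simplex [p,q,r] to [q,r] − [p,r] + [p,q]. For instance
  ∂[1,5,7] = [5,7] − [1,7] + [1,5],
  ∂[2,3,5] = [3,5] − [2,5] + [2,3].
The resulting 24×16 matrix has rank 15, and its Smith normal form has invariant factors (1,1,1,1,1,1,1,1,1,1,1,1,1,1,1).

Computing H_k = (kernel of ∂_k) / (image of ∂_{k+1}):

  H_1: rank ker ∂_1 − rank ∂_2 = (24 − 7) − 15 = 2, and the invariant factors of ∂_2 are all 1, so H_1 ≅ Z^2.

(K is a triangulation of the torus T^2.)

H_1 ≅ Z^2.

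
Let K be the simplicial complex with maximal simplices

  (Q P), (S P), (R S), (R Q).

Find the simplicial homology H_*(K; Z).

Take the total order P < Q < R < S on the vertex set. Then K (dimension 1) consists of the simplices:

  0-simplices (4): P, Q, R, S
  1-simplices (4): PQ, PS, QR, RS

Hence C_0 ≅ Z^4, C_1 ≅ Z^4.

∂_1: C_1 → C_0 sends each edge [p,q] (with p < q) to q − p. For instance
  ∂PS = S − P.
The resulting 4×4 matrix has rank 3, and its Smith normal form has invariant factors (1,1,1).

Reading off H_k = ker ∂_k / im ∂_{k+1}:

  H_0: rank C_0 − rank ∂_1 = 4 − 3 = 1, and the invariant factors of ∂_1 are all 1, so H_0 ≅ Z.
  H_1: rank ker ∂_1 − rank ∂_2 = (4 − 3) − 0 = 1, and there is no ∂_2, so H_1 ≅ Z.

(K is a triangulation of the circle S^1.)

H_0 = Z,  H_1 = Z.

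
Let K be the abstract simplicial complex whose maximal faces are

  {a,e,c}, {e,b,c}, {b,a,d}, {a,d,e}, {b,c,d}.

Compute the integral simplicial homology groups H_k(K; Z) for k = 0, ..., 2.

Take the total order a < b < c < d < e on the vertex set. Then K (dimension 2) consists of the simplices:

  0-simplices (5): a, b, c, d, e
  1-simplices (10): ab, ac, ad, ae, bc, bd, be, cd, ce, de
  2-simplices (5): abd, ace, ade, bcd, bce

Hence C_0 ≅ Z^5, C_1 ≅ Z^10, C_2 ≅ Z^5.

Boundary ∂_1: C_1 → C_0 is given by ∂[p,q] = [q] − [p]. For instance
  ∂ae = e − a.
This gives a 5×10 integer matrix of rank 4; reducing to Smith normal form yields diagonal entries (1,1,1,1).

The boundary map ∂_2: C_2 → C_1 sends each 2-simplex [p,q,r] to [q,r] − [p,r] + [p,q]. For instance
  ∂ace = ce − ae + ac,
  ∂ade = de − ae + ad.
The 10×5 boundary matrix has rank 5 and Smith normal form diag(1,1,1,1,1).

From H_k ≅ ker(∂_k) / im(∂_{k+1}) we obtain:

  H_0: rank C_0 − rank ∂_1 = 5 − 4 = 1, and the invariant factors of ∂_1 are all 1, so H_0 ≅ Z.
  H_1: rank ker ∂_1 − rank ∂_2 = (10 − 4) − 5 = 1, and the invariant factors of ∂_2 are all 1, so H_1 ≅ Z.
  H_2: rank ker ∂_2 − rank ∂_3 = (5 − 5) − 0 = 0, and there is no ∂_3, so H_2 ≅ 0.

H_0 ≅ Z,  H_1 ≅ Z,  H_2 = 0.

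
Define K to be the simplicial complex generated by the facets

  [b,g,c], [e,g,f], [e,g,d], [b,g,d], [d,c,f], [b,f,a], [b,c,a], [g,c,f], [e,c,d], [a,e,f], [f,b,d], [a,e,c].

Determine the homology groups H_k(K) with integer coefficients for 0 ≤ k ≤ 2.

H_0 = Z,  H_1 = Z/2Z,  H_2 = 0.

Take the total order a < b < c < d < e < f < g on the vertex set. Then K (dimension 2) consists of the simplices:

  0-simplices (7): a, b, c, d, e, f, g
  1-simplices (18): ab, ac, ae, af, bc, bd, bf, bg, cd, ce, cf, cg, de, df, dg, ef, eg, fg
  2-simplices (12): abc, abf, ace, aef, bcg, bdf, bdg, cde, cdf, cfg, deg, efg

Hence C_0 ≅ Z^7, C_1 ≅ Z^18, C_2 ≅ Z^12.

The boundary map ∂_1: C_1 → C_0 maps an edge to its endpoints' difference, ∂[p,q] = q − p. For instance
  ∂bc = c − b.
As a 7×18 matrix over Z this has rank 6, with invariant factors (1,1,1,1,1,1).

The boundary map ∂_2: C_2 → C_1 maps a triangle to the signed sum of its edges. For instance
  ∂cfg = fg − cg + cf,
  ∂efg = fg − eg + ef.
As a 18×12 matrix over Z this has rank 12, with invariant factors (1,1,1,1,1,1,1,1,1,1,1,2).

Now H_k = ker ∂_k / im ∂_{k+1}, so:

  H_0: rank C_0 − rank ∂_1 = 7 − 6 = 1, and the invariant factors of ∂_1 are all 1, so H_0 ≅ Z.
  H_1: rank ker ∂_1 − rank ∂_2 = (18 − 6) − 12 = 0, and ∂_2 has invariant factor 2 > 1, so H_1 ≅ Z/2Z.
  H_2: rank ker ∂_2 − rank ∂_3 = (12 − 12) − 0 = 0, and there is no ∂_3, so H_2 ≅ 0.

As a check, the Euler characteristic is 7 − 18 + 12 = 1, which agrees with 1 − 0 + 0 = 1.
(K is a triangulation of the real projective plane RP^2.)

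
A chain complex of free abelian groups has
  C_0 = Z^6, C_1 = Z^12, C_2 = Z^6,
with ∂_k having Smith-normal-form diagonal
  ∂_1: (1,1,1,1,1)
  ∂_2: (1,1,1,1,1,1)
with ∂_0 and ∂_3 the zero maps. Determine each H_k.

H_0 = Z,  H_1 = Z,  H_2 = 0.

H_0: b_0 = 6 − 0 − 5 = 1; torsion from ∂_1 factors > 1: none. So H_0 = Z.
H_1: b_1 = 12 − 5 − 6 = 1; torsion from ∂_2 factors > 1: none. So H_1 = Z.
H_2: b_2 = 6 − 6 − 0 = 0; torsion from ∂_3 factors > 1: none. So H_2 = 0.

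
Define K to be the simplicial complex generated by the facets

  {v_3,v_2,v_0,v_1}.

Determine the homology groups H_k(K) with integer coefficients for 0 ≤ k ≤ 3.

H_0 = Z,  H_1 = 0,  H_2 = 0,  H_3 = 0.

We work with the vertex ordering v_0 < v_1 < v_2 < v_3. The simplices of K, each written with vertices in increasing order, are:

  0-simplices (4): [v_0], [v_1], [v_2], [v_3]
  1-simplices (6): [v_0,v_1], [v_0,v_2], [v_0,v_3], [v_1,v_2], [v_1,v_3], [v_2,v_3]
  2-simplices (4): [v_0,v_1,v_2], [v_0,v_1,v_3], [v_0,v_2,v_3], [v_1,v_2,v_3]
  3-simplices (1): [v_0,v_1,v_2,v_3]

Hence C_0 ≅ Z^4, C_1 ≅ Z^6, C_2 ≅ Z^4, C_3 ≅ Z^1.

The boundary map ∂_1: C_1 → C_0 sends each edge [p,q] (with p < q) to q − p.
The resulting 4×6 matrix has rank 3, and its Smith normal form has invariant factors (1,1,1).

Boundary ∂_2: C_2 → C_1 acts by ∂[p,q,r] = [q,r] − [p,r] + [p,q]. For instance
  ∂[v_0,v_2,v_3] = [v_2,v_3] − [v_0,v_3] + [v_0,v_2],
  ∂[v_1,v_2,v_3] = [v_2,v_3] − [v_1,v_3] + [v_1,v_2].
The resulting 6×4 matrix has rank 3, and its Smith normal form has invariant factors (1,1,1).

Boundary ∂_3: C_3 → C_2 sends each 3-simplex σ to the alternating sum Σ_i (−1)^i (σ with its i-th vertex removed). For instance
  ∂[v_0,v_1,v_2,v_3] = [v_1,v_2,v_3] − [v_0,v_2,v_3] + [v_0,v_1,v_3] − [v_0,v_1,v_2].
The resulting 4×1 matrix has rank 1, and its Smith normal form has invariant factors (1).

From H_k ≅ ker(∂_k) / im(∂_{k+1}) we obtain:

  H_0: rank C_0 − rank ∂_1 = 4 − 3 = 1, and the invariant factors of ∂_1 are all 1, so H_0 = Z.
  H_1: rank ker ∂_1 − rank ∂_2 = (6 − 3) − 3 = 0, and the invariant factors of ∂_2 are all 1, so H_1 = 0.
  H_2: rank ker ∂_2 − rank ∂_3 = (4 − 3) − 1 = 0, and the invariant factors of ∂_3 are all 1, so H_2 = 0.
  H_3: rank ker ∂_3 − rank ∂_4 = (1 − 1) − 0 = 0, and there is no ∂_4, so H_3 = 0.

As a check, the Euler characteristic is 4 − 6 + 4 − 1 = 1, which agrees with 1 − 0 + 0 − 0 = 1.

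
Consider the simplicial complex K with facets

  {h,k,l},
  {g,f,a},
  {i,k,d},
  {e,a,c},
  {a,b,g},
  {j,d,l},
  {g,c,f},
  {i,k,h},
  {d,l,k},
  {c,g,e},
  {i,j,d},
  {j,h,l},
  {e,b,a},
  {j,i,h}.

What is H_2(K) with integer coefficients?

K has 12 vertices, 24 edges, 14 triangles.
rank ∂_2 = 13, rank ∂_3 = 0 ⇒ b_2 = 14 − 13 − 0 = 1. So H_2 ≅ Z.

H_2 ≅ Z.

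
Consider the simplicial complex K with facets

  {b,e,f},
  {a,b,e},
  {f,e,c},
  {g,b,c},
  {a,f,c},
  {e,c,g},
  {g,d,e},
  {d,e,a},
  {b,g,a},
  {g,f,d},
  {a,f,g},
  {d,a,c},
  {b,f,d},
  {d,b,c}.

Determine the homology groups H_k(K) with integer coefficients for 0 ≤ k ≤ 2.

Take the total order a < b < c < d < e < f < g on the vertex set. Then K (dimension 2) consists of the simplices:

  0-simplices (7): a, b, c, d, e, f, g
  1-simplices (21): ab, ac, ad, ae, af, ag, bc, bd, be, bf, bg, cd, ce, cf, cg, de, df, dg, ef, eg, fg
  2-simplices (14): abe, abg, acd, acf, ade, afg, bcd, bcg, bdf, bef, cef, ceg, deg, dfg

giving chain groups C_0 ≅ Z^7, C_1 ≅ Z^21, C_2 ≅ Z^14.

Boundary ∂_1: C_1 → C_0 sends each edge [p,q] (with p < q) to q − p. For instance
  ∂ad = d − a.
The 7×21 boundary matrix has rank 6 and Smith normal form diag(1,1,1,1,1,1).

Boundary ∂_2: C_2 → C_1 maps a triangle to the signed sum of its edges. For instance
  ∂bef = ef − bf + be,
  ∂deg = eg − dg + de.
As a 21×14 matrix over Z this has rank 13, with invariant factors (1,1,1,1,1,1,1,1,1,1,1,1,1).

Computing H_k = (kernel of ∂_k) / (image of ∂_{k+1}):

  H_0: rank C_0 − rank ∂_1 = 7 − 6 = 1, and the invariant factors of ∂_1 are all 1, so H_0 ≅ Z.
  H_1: rank ker ∂_1 − rank ∂_2 = (21 − 6) − 13 = 2, and the invariant factors of ∂_2 are all 1, so H_1 ≅ Z^2.
  H_2: rank ker ∂_2 − rank ∂_3 = (14 − 13) − 0 = 1, and there is no ∂_3, so H_2 ≅ Z.

As a check, the Euler characteristic is 7 − 21 + 14 = 0, which agrees with 1 − 2 + 1 = 0.

H_0 = Z,  H_1 = Z^2,  H_2 = Z.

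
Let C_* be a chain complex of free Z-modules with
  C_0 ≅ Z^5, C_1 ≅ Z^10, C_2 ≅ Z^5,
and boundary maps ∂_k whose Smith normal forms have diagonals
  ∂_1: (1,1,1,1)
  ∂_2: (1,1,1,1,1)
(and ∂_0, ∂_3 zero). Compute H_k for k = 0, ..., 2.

H_0: b_0 = 5 − 0 − 4 = 1; torsion from ∂_1 factors > 1: none. So H_0 ≅ Z.
H_1: b_1 = 10 − 4 − 5 = 1; torsion from ∂_2 factors > 1: none. So H_1 ≅ Z.
H_2: b_2 = 5 − 5 − 0 = 0; torsion from ∂_3 factors > 1: none. So H_2 ≅ 0.

H_0 ≅ Z,  H_1 ≅ Z,  H_2 = 0.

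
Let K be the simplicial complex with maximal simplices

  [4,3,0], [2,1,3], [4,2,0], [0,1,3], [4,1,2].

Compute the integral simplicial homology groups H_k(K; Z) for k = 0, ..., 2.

H_0 = Z,  H_1 = Z,  H_2 = 0.

K has 5 vertices, 10 edges, 5 triangles.
rank ∂_0 = 0, rank ∂_1 = 4 ⇒ b_0 = 5 − 0 − 4 = 1; all invariant factors of ∂_1 are 1 so no torsion. So H_0 ≅ Z.
rank ∂_1 = 4, rank ∂_2 = 5 ⇒ b_1 = 10 − 4 − 5 = 1; all invariant factors of ∂_2 are 1 so no torsion. So H_1 ≅ Z.
rank ∂_2 = 5, rank ∂_3 = 0 ⇒ b_2 = 5 − 5 − 0 = 0. So H_2 ≅ 0.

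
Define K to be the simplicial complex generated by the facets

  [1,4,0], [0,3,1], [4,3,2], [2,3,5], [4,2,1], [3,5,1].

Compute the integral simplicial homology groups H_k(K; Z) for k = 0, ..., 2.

H_0 = Z,  H_1 = Z,  H_2 = 0.

K has 6 vertices, 12 edges, 6 triangles.
rank ∂_0 = 0, rank ∂_1 = 5 ⇒ b_0 = 6 − 0 − 5 = 1; all invariant factors of ∂_1 are 1 so no torsion. So H_0 = Z.
rank ∂_1 = 5, rank ∂_2 = 6 ⇒ b_1 = 12 − 5 − 6 = 1; all invariant factors of ∂_2 are 1 so no torsion. So H_1 = Z.
rank ∂_2 = 6, rank ∂_3 = 0 ⇒ b_2 = 6 − 6 − 0 = 0. So H_2 = 0.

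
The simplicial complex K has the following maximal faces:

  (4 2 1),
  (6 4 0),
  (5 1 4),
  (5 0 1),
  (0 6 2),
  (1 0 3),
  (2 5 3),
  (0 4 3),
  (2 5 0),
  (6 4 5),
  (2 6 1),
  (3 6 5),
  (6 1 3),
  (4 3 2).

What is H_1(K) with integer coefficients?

H_1 ≅ Z^2.

Fix the vertex order 0 < 1 < 2 < 3 < 4 < 5 < 6 and write every simplex with vertices in increasing order. Then dim K = 2 and the simplices of K are:

  0-simplices (7): [0], [1], [2], [3], [4], [5], [6]
  1-simplices (21): [0,1], [0,2], [0,3], [0,4], [0,5], [0,6], [1,2], [1,3], [1,4], [1,5], [1,6], [2,3], [2,4], [2,5], [2,6], [3,4], [3,5], [3,6], [4,5], [4,6], [5,6]
  2-simplices (14): [0,1,3], [0,1,5], [0,2,5], [0,2,6], [0,3,4], [0,4,6], [1,2,4], [1,2,6], [1,3,6], [1,4,5], [2,3,4], [2,3,5], [3,5,6], [4,5,6]

Hence C_0 ≅ Z^7, C_1 ≅ Z^21, C_2 ≅ Z^14.

Boundary ∂_1: C_1 → C_0 sends each edge [p,q] (with p < q) to q − p.
This gives a 7×21 integer matrix of rank 6; reducing to Smith normal form yields diagonal entries (1,1,1,1,1,1).

The boundary map ∂_2: C_2 → C_1 maps a triangle to the signed sum of its edges. For instance
  ∂[0,2,6] = [2,6] − [0,6] + [0,2],
  ∂[0,1,5] = [1,5] − [0,5] + [0,1].
The resulting 21×14 matrix has rank 13, and its Smith normal form has invariant factors (1,1,1,1,1,1,1,1,1,1,1,1,1).

Reading off H_k = ker ∂_k / im ∂_{k+1}:

  H_1: rank ker ∂_1 − rank ∂_2 = (21 − 6) − 13 = 2, and the invariant factors of ∂_2 are all 1, so H_1 ≅ Z^2.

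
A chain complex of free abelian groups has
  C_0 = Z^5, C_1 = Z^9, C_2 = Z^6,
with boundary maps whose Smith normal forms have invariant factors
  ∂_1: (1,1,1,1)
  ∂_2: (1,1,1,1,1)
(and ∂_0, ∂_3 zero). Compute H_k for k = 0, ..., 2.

H_0 = Z,  H_1 = 0,  H_2 = Z.

H_0: b_0 = 5 − 0 − 4 = 1; torsion from ∂_1 factors > 1: none. So H_0 = Z.
H_1: b_1 = 9 − 4 − 5 = 0; torsion from ∂_2 factors > 1: none. So H_1 = 0.
H_2: b_2 = 6 − 5 − 0 = 1; torsion from ∂_3 factors > 1: none. So H_2 = Z.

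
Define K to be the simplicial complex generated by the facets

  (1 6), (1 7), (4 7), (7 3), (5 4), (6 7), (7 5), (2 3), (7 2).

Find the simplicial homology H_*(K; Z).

Order the vertices as 1 < 2 < 3 < 4 < 5 < 6 < 7. Listing each simplex with vertices in this order, K has dimension 1 with simplices:

  0-simplices (7): [1], [2], [3], [4], [5], [6], [7]
  1-simplices (9): [1,6], [1,7], [2,3], [2,7], [3,7], [4,5], [4,7], [5,7], [6,7]

Hence C_0 ≅ Z^7, C_1 ≅ Z^9.

The boundary map ∂_1: C_1 → C_0 sends each edge [p,q] (with p < q) to q − p.
This gives a 7×9 integer matrix of rank 6; reducing to Smith normal form yields diagonal entries (1,1,1,1,1,1).

Now H_k = ker ∂_k / im ∂_{k+1}, so:

  H_0: rank C_0 − rank ∂_1 = 7 − 6 = 1, and the invariant factors of ∂_1 are all 1, so H_0 = Z.
  H_1: rank ker ∂_1 − rank ∂_2 = (9 − 6) − 0 = 3, and there is no ∂_2, so H_1 = Z^3.

As a check, the Euler characteristic is 7 − 9 = -2, which agrees with 1 − 3 = -2.

H_0 ≅ Z,  H_1 ≅ Z^3.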